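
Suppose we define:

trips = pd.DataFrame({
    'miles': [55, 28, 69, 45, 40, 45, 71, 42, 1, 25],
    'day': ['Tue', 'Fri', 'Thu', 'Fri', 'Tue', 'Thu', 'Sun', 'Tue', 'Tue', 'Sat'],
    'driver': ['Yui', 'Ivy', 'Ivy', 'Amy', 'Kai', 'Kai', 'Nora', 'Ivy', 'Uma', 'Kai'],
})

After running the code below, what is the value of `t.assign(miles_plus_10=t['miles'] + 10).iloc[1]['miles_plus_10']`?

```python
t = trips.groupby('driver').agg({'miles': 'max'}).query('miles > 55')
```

group by driver, max of miles:
        miles
driver       
Amy        45
Ivy        69
Kai        45
Nora       71
Uma         1
Yui        55
filter rows where miles > 55:
        miles
driver       
Ivy        69
Nora       71
add column miles_plus_10 = t['miles'] + 10:
        miles  miles_plus_10
driver                      
Ivy        69             79
Nora       71             81
Then the value at position 1, column 'miles_plus_10': 81

81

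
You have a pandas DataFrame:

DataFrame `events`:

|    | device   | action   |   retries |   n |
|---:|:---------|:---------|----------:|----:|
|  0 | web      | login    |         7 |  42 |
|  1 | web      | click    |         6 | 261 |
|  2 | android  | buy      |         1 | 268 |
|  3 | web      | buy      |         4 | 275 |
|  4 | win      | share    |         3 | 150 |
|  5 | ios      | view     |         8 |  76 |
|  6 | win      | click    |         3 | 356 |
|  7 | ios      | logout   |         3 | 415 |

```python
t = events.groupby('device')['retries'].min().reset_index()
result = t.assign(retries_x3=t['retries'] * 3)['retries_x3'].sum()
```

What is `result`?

group by device, min of retries:
device
android    1
ios        3
web        4
win        3
Name: retries, dtype: int64
reset_index():
    device  retries
0  android        1
1      ios        3
2      web        4
3      win        3
add column retries_x3 = t['retries'] * 3:
    device  retries  retries_x3
0  android        1           3
1      ios        3           9
2      web        4          12
3      win        3           9
Reading off the sum of column 'retries_x3', we get 33.

33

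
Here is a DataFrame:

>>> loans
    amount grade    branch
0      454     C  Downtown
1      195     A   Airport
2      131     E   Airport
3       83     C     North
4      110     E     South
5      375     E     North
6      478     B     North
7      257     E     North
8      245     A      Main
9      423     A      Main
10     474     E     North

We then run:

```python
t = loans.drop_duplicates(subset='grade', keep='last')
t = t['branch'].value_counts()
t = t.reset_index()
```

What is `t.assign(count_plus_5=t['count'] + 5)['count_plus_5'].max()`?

drop duplicate grade (keep=last):
    amount grade branch
3       83     C  North
6      478     B  North
9      423     A   Main
10     474     E  North
value_counts of branch:
branch
North    3
Main     1
Name: count, dtype: int64
reset_index():
  branch  count
0  North      3
1   Main      1
add column count_plus_5 = t['count'] + 5:
  branch  count  count_plus_5
0  North      3             8
1   Main      1             6

8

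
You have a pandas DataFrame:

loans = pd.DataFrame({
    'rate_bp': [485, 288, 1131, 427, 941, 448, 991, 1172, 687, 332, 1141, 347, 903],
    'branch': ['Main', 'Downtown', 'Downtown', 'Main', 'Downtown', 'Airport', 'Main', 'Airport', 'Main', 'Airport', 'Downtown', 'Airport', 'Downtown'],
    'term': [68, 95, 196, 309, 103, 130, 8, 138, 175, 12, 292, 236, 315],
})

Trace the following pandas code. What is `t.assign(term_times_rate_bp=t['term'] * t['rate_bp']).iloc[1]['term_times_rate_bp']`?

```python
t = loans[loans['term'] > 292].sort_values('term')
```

filter rows where term > 292:
    rate_bp    branch  term
3       427      Main   309
12      903  Downtown   315
sort by term:
    rate_bp    branch  term
3       427      Main   309
12      903  Downtown   315
add column term_times_rate_bp = t['term'] * t['rate_bp']:
    rate_bp    branch  term  term_times_rate_bp
3       427      Main   309              131943
12      903  Downtown   315              284445
Taking the value at position 1, column 'term_times_rate_bp' gives 284445.

284445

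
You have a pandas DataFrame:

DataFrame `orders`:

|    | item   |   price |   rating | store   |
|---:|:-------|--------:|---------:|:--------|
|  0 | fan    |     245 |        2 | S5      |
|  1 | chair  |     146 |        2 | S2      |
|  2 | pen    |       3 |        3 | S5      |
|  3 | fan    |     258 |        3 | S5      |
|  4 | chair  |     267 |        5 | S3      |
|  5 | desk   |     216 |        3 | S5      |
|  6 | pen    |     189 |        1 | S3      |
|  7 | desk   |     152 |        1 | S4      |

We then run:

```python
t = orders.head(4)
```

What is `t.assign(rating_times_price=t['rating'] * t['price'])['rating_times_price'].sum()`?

1565

take first 4 rows:
    item  price  rating store
0    fan    245       2    S5
1  chair    146       2    S2
2    pen      3       3    S5
3    fan    258       3    S5
add column rating_times_price = t['rating'] * t['price']:
    item  price  rating store  rating_times_price
0    fan    245       2    S5                 490
1  chair    146       2    S2                 292
2    pen      3       3    S5                   9
3    fan    258       3    S5                 774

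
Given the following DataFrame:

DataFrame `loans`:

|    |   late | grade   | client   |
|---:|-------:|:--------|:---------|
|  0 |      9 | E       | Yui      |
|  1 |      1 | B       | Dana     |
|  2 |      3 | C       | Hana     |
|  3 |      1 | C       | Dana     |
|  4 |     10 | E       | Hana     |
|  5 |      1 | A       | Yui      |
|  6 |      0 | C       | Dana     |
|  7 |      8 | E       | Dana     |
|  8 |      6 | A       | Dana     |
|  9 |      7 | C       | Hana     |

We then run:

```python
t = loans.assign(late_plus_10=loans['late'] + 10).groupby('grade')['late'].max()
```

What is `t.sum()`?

add column late_plus_10 = loans['late'] + 10:
   late grade client  late_plus_10
0     9     E    Yui            19
1     1     B   Dana            11
2     3     C   Hana            13
3     1     C   Dana            11
4    10     E   Hana            20
5     1     A    Yui            11
6     0     C   Dana            10
7     8     E   Dana            18
8     6     A   Dana            16
9     7     C   Hana            17
group by grade, max of late:
grade
A     6
B     1
C     7
E    10
Name: late, dtype: int64
Taking the sum of the resulting series gives 24.

24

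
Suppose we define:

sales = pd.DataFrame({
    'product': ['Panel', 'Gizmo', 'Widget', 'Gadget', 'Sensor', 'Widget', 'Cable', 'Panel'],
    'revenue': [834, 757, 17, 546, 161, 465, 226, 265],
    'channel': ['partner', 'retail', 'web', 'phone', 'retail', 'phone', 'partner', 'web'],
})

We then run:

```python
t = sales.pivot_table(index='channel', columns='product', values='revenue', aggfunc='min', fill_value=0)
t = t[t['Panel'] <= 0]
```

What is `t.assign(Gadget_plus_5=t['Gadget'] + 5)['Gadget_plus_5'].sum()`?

pivot: rows=channel, cols=product, min(revenue):
product  Cable  Gadget  Gizmo  Panel  Sensor  Widget
channel                                             
partner    226       0      0    834       0       0
phone        0     546      0      0       0     465
retail       0       0    757      0     161       0
web          0       0      0    265       0      17
filter rows where Panel <= 0:
product  Cable  Gadget  Gizmo  Panel  Sensor  Widget
channel                                             
phone        0     546      0      0       0     465
retail       0       0    757      0     161       0
add column Gadget_plus_5 = t['Gadget'] + 5:
product  Cable  Gadget  Gizmo  Panel  Sensor  Widget  Gadget_plus_5
channel                                                            
phone        0     546      0      0       0     465            551
retail       0       0    757      0     161       0              5
The sum of column 'Gadget_plus_5' is 556.

556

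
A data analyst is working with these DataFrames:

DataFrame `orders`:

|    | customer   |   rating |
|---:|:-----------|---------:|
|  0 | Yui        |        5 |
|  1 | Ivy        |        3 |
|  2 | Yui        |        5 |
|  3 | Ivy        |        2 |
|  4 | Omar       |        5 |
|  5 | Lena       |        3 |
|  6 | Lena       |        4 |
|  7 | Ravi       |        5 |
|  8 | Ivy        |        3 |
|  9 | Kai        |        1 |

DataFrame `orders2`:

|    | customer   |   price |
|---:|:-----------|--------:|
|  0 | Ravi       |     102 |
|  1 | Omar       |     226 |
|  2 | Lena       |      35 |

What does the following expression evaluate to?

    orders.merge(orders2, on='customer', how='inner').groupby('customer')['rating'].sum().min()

merge on 'customer' (how='inner') → 4 rows:
  customer  rating  price
0     Omar       5    226
1     Lena       3     35
2     Lena       4     35
3     Ravi       5    102
group by customer, sum of rating:
customer
Lena    7
Omar    5
Ravi    5
Name: rating, dtype: int64
Hence 5.

5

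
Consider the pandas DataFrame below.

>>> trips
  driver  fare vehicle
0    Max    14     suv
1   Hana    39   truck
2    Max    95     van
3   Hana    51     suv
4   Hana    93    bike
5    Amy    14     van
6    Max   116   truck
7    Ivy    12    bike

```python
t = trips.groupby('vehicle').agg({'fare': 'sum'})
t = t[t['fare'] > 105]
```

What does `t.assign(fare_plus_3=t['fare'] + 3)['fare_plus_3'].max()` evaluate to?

group by vehicle, sum of fare:
         fare
vehicle      
bike      105
suv        65
truck     155
van       109
filter rows where fare > 105:
         fare
vehicle      
truck     155
van       109
add column fare_plus_3 = t['fare'] + 3:
         fare  fare_plus_3
vehicle                   
truck     155          158
van       109          112
max of column 'fare_plus_3' → 158

158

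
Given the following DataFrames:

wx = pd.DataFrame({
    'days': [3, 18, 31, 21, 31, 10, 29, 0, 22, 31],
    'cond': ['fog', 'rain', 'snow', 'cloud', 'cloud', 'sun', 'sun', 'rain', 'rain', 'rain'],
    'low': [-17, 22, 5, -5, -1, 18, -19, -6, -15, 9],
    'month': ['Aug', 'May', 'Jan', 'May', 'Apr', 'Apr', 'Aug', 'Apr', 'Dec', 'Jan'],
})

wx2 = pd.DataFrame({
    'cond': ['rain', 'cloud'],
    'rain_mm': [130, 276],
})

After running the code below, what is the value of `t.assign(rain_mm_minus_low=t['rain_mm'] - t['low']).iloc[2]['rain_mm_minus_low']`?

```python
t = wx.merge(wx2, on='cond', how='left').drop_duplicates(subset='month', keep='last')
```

136.0

merge on 'cond' (how='left') → 10 rows:
   days   cond  low month  rain_mm
0     3    fog  -17   Aug      NaN
1    18   rain   22   May    130.0
2    31   snow    5   Jan      NaN
3    21  cloud   -5   May    276.0
4    31  cloud   -1   Apr    276.0
5    10    sun   18   Apr      NaN
6    29    sun  -19   Aug      NaN
7     0   rain   -6   Apr    130.0
8    22   rain  -15   Dec    130.0
9    31   rain    9   Jan    130.0
drop duplicate month (keep=last):
   days   cond  low month  rain_mm
3    21  cloud   -5   May    276.0
6    29    sun  -19   Aug      NaN
7     0   rain   -6   Apr    130.0
8    22   rain  -15   Dec    130.0
9    31   rain    9   Jan    130.0
add column rain_mm_minus_low = t['rain_mm'] - t['low']:
   days   cond  low month  rain_mm  rain_mm_minus_low
3    21  cloud   -5   May    276.0              281.0
6    29    sun  -19   Aug      NaN                NaN
7     0   rain   -6   Apr    130.0              136.0
8    22   rain  -15   Dec    130.0              145.0
9    31   rain    9   Jan    130.0              121.0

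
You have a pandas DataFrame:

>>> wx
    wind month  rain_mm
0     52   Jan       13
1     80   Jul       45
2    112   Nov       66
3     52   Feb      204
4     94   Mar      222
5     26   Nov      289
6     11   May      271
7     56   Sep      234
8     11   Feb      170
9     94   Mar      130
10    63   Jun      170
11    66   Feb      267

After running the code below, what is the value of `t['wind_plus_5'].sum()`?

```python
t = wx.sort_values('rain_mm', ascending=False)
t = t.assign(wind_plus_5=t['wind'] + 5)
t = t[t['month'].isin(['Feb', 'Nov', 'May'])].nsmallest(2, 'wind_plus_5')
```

32

sort by rain_mm descending:
    wind month  rain_mm
5     26   Nov      289
6     11   May      271
11    66   Feb      267
7     56   Sep      234
4     94   Mar      222
3     52   Feb      204
8     11   Feb      170
10    63   Jun      170
9     94   Mar      130
2    112   Nov       66
1     80   Jul       45
0     52   Jan       13
add column wind_plus_5 = t['wind'] + 5:
    wind month  rain_mm  wind_plus_5
5     26   Nov      289           31
6     11   May      271           16
11    66   Feb      267           71
7     56   Sep      234           61
4     94   Mar      222           99
3     52   Feb      204           57
8     11   Feb      170           16
10    63   Jun      170           68
9     94   Mar      130           99
2    112   Nov       66          117
1     80   Jul       45           85
0     52   Jan       13           57
filter rows where month in ['Feb', 'Nov', 'May']:
    wind month  rain_mm  wind_plus_5
5     26   Nov      289           31
6     11   May      271           16
11    66   Feb      267           71
3     52   Feb      204           57
8     11   Feb      170           16
2    112   Nov       66          117
take 2 rows with smallest wind_plus_5:
   wind month  rain_mm  wind_plus_5
6    11   May      271           16
8    11   Feb      170           16
Finally, sum of column 'wind_plus_5' = 32.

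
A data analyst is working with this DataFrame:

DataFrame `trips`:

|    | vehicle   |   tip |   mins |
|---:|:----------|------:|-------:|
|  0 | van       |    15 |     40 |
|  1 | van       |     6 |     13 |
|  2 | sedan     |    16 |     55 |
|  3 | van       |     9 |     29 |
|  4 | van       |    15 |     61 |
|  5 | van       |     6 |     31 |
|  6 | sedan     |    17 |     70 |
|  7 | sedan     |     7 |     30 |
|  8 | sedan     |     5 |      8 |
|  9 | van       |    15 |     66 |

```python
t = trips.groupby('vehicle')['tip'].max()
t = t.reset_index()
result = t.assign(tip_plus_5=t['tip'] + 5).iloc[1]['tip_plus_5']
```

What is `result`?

20

group by vehicle, max of tip:
vehicle
sedan    17
van      15
Name: tip, dtype: int64
reset_index():
  vehicle  tip
0   sedan   17
1     van   15
add column tip_plus_5 = t['tip'] + 5:
  vehicle  tip  tip_plus_5
0   sedan   17          22
1     van   15          20
Reading off the value at position 1, column 'tip_plus_5', we get 20.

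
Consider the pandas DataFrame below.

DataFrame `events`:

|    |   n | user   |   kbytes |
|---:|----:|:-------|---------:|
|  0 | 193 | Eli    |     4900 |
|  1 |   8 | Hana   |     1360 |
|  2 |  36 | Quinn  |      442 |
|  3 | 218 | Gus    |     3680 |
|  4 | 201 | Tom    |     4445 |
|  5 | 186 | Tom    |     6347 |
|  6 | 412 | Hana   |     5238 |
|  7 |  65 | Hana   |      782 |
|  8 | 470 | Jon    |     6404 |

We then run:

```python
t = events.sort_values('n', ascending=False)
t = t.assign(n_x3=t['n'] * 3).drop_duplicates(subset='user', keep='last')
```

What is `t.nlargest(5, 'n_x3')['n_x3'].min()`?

sort by n descending:
     n   user  kbytes
8  470    Jon    6404
6  412   Hana    5238
3  218    Gus    3680
4  201    Tom    4445
0  193    Eli    4900
5  186    Tom    6347
7   65   Hana     782
2   36  Quinn     442
1    8   Hana    1360
add column n_x3 = t['n'] * 3:
     n   user  kbytes  n_x3
8  470    Jon    6404  1410
6  412   Hana    5238  1236
3  218    Gus    3680   654
4  201    Tom    4445   603
0  193    Eli    4900   579
5  186    Tom    6347   558
7   65   Hana     782   195
2   36  Quinn     442   108
1    8   Hana    1360    24
drop duplicate user (keep=last):
     n   user  kbytes  n_x3
8  470    Jon    6404  1410
3  218    Gus    3680   654
0  193    Eli    4900   579
5  186    Tom    6347   558
2   36  Quinn     442   108
1    8   Hana    1360    24
take 5 rows with largest n_x3:
     n   user  kbytes  n_x3
8  470    Jon    6404  1410
3  218    Gus    3680   654
0  193    Eli    4900   579
5  186    Tom    6347   558
2   36  Quinn     442   108
Then the min of column 'n_x3': 108

108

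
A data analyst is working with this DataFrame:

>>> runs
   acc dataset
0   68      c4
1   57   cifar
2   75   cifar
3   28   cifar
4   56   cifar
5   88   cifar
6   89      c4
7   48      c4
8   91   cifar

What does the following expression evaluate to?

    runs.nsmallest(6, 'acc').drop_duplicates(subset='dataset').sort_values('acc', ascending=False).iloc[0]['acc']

48

take 6 rows with smallest acc:
   acc dataset
3   28   cifar
7   48      c4
4   56   cifar
1   57   cifar
0   68      c4
2   75   cifar
drop duplicate dataset (keep=first):
   acc dataset
3   28   cifar
7   48      c4
sort by acc descending:
   acc dataset
7   48      c4
3   28   cifar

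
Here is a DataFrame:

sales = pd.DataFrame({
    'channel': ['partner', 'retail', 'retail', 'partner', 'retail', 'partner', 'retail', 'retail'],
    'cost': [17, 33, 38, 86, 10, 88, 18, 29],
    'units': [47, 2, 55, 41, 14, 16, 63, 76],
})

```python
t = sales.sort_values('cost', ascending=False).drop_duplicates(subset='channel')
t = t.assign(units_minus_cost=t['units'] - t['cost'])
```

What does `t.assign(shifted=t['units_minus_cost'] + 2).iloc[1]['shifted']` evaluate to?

sort by cost descending:
   channel  cost  units
5  partner    88     16
3  partner    86     41
2   retail    38     55
1   retail    33      2
7   retail    29     76
6   retail    18     63
0  partner    17     47
4   retail    10     14
drop duplicate channel (keep=first):
   channel  cost  units
5  partner    88     16
2   retail    38     55
add column units_minus_cost = t['units'] - t['cost']:
   channel  cost  units  units_minus_cost
5  partner    88     16               -72
2   retail    38     55                17
add column shifted = t['units_minus_cost'] + 2:
   channel  cost  units  units_minus_cost  shifted
5  partner    88     16               -72      -70
2   retail    38     55                17       19

19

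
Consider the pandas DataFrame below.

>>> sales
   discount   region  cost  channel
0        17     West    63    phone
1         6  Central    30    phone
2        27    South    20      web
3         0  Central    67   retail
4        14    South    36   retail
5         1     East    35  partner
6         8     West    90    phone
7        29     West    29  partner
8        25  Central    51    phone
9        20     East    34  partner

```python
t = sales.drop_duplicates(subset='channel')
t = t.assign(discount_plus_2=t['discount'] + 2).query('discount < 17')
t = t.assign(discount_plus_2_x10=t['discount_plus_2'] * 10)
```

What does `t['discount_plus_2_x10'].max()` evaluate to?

30

drop duplicate channel (keep=first):
   discount   region  cost  channel
0        17     West    63    phone
2        27    South    20      web
3         0  Central    67   retail
5         1     East    35  partner
add column discount_plus_2 = t['discount'] + 2:
   discount   region  cost  channel  discount_plus_2
0        17     West    63    phone               19
2        27    South    20      web               29
3         0  Central    67   retail                2
5         1     East    35  partner                3
filter rows where discount < 17:
   discount   region  cost  channel  discount_plus_2
3         0  Central    67   retail                2
5         1     East    35  partner                3
add column discount_plus_2_x10 = t['discount_plus_2'] * 10:
   discount   region  cost  channel  discount_plus_2  discount_plus_2_x10
3         0  Central    67   retail                2                   20
5         1     East    35  partner                3                   30
The max of column 'discount_plus_2_x10' is 30.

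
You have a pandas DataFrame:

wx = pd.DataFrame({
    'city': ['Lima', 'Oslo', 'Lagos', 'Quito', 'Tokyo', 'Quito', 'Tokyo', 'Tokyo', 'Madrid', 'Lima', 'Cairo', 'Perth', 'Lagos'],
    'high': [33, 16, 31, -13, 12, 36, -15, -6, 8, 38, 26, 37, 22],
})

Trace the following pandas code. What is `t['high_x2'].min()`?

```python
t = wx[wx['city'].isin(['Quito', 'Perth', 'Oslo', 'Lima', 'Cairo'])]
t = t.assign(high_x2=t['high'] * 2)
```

-26

filter rows where city in ['Quito', 'Perth', 'Oslo', 'Lima', 'Cairo']:
     city  high
0    Lima    33
1    Oslo    16
3   Quito   -13
5   Quito    36
9    Lima    38
10  Cairo    26
11  Perth    37
add column high_x2 = t['high'] * 2:
     city  high  high_x2
0    Lima    33       66
1    Oslo    16       32
3   Quito   -13      -26
5   Quito    36       72
9    Lima    38       76
10  Cairo    26       52
11  Perth    37       74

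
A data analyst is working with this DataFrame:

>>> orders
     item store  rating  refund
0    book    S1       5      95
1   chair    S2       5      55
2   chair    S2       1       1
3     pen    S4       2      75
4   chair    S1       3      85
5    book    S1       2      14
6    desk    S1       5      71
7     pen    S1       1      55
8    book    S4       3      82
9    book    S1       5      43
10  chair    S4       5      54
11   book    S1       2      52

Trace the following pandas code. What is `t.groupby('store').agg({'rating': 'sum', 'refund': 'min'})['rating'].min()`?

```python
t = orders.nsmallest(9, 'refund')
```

6

take 9 rows with smallest refund:
     item store  rating  refund
2   chair    S2       1       1
5    book    S1       2      14
9    book    S1       5      43
11   book    S1       2      52
10  chair    S4       5      54
1   chair    S2       5      55
7     pen    S1       1      55
6    desk    S1       5      71
3     pen    S4       2      75
group by store: sum(rating), min(refund):
       rating  refund
store                
S1         15      14
S2          6       1
S4          7      54
The min of column 'rating' is 6.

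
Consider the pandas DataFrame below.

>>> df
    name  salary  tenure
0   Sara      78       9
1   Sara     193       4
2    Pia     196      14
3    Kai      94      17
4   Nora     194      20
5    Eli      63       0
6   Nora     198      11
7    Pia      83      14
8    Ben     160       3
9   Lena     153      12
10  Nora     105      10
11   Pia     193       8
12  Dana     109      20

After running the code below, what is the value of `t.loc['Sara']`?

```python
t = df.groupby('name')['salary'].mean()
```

group by name, mean of salary:
name
Ben     160.000000
Dana    109.000000
Eli      63.000000
Kai      94.000000
Lena    153.000000
Nora    165.666667
Pia     157.333333
Sara    135.500000
Name: salary, dtype: float64

135.5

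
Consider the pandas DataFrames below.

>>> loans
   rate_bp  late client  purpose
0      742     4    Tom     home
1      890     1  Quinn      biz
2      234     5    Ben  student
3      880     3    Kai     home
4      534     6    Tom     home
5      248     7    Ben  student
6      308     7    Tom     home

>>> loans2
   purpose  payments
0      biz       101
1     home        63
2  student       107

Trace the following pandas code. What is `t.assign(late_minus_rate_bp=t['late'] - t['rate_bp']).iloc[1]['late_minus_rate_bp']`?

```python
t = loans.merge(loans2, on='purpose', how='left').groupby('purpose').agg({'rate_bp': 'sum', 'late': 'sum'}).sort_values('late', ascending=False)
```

-470

merge on 'purpose' (how='left') → 7 rows:
   rate_bp  late client  purpose  payments
0      742     4    Tom     home        63
1      890     1  Quinn      biz       101
2      234     5    Ben  student       107
3      880     3    Kai     home        63
4      534     6    Tom     home        63
5      248     7    Ben  student       107
6      308     7    Tom     home        63
group by purpose: sum(rate_bp), sum(late):
         rate_bp  late
purpose               
biz          890     1
home        2464    20
student      482    12
sort by late descending:
         rate_bp  late
purpose               
home        2464    20
student      482    12
biz          890     1
add column late_minus_rate_bp = t['late'] - t['rate_bp']:
         rate_bp  late  late_minus_rate_bp
purpose                                   
home        2464    20               -2444
student      482    12                -470
biz          890     1                -889
So iloc[1]['late_minus_rate_bp'] = -470.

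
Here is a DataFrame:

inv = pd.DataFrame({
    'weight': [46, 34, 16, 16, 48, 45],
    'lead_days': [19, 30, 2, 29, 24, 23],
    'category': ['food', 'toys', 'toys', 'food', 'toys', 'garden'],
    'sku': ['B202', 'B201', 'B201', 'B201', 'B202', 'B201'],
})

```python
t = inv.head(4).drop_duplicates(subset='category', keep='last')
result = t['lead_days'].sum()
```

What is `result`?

take first 4 rows:
   weight  lead_days category   sku
0      46         19     food  B202
1      34         30     toys  B201
2      16          2     toys  B201
3      16         29     food  B201
drop duplicate category (keep=last):
   weight  lead_days category   sku
2      16          2     toys  B201
3      16         29     food  B201
Taking the sum of column 'lead_days' gives 31.

31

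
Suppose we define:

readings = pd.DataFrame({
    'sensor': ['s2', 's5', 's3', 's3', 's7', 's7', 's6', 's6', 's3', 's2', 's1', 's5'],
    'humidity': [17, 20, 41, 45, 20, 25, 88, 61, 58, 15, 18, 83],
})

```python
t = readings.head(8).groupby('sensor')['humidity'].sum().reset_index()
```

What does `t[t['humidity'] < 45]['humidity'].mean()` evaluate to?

take first 8 rows:
  sensor  humidity
0     s2        17
1     s5        20
2     s3        41
3     s3        45
4     s7        20
5     s7        25
6     s6        88
7     s6        61
group by sensor, sum of humidity:
sensor
s2     17
s3     86
s5     20
s6    149
s7     45
Name: humidity, dtype: int64
reset_index():
  sensor  humidity
0     s2        17
1     s3        86
2     s5        20
3     s6       149
4     s7        45
filter rows where humidity < 45:
  sensor  humidity
0     s2        17
2     s5        20

18.5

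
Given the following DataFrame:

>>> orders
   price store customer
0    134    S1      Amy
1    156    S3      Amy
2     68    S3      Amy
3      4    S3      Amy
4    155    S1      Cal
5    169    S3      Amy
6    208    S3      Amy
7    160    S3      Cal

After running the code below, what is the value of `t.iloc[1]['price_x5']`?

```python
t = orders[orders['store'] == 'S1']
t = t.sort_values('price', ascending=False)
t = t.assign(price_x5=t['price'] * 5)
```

filter rows where store == 'S1':
   price store customer
0    134    S1      Amy
4    155    S1      Cal
sort by price descending:
   price store customer
4    155    S1      Cal
0    134    S1      Amy
add column price_x5 = t['price'] * 5:
   price store customer  price_x5
4    155    S1      Cal       775
0    134    S1      Amy       670
The value at position 1, column 'price_x5' is 670.

670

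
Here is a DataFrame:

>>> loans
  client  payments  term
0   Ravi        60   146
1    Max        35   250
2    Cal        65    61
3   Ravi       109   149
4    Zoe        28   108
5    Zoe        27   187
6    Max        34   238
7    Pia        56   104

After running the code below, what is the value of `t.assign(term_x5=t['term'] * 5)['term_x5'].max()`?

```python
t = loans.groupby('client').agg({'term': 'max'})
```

group by client, max of term:
        term
client      
Cal       61
Max      250
Pia      104
Ravi     149
Zoe      187
add column term_x5 = t['term'] * 5:
        term  term_x5
client               
Cal       61      305
Max      250     1250
Pia      104      520
Ravi     149      745
Zoe      187      935
Then the max of column 'term_x5': 1250

1250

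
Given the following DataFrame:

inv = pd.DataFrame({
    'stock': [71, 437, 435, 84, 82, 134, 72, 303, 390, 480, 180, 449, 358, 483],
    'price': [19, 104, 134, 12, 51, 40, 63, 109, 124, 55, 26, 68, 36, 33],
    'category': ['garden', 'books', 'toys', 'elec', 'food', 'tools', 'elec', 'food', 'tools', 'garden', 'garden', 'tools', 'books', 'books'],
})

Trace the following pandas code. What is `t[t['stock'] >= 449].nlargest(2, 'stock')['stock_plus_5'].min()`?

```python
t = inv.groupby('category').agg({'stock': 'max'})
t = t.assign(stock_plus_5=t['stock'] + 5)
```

485

group by category, max of stock:
          stock
category       
books       483
elec         84
food        303
garden      480
tools       449
toys        435
add column stock_plus_5 = t['stock'] + 5:
          stock  stock_plus_5
category                     
books       483           488
elec         84            89
food        303           308
garden      480           485
tools       449           454
toys        435           440
filter rows where stock >= 449:
          stock  stock_plus_5
category                     
books       483           488
garden      480           485
tools       449           454
take 2 rows with largest stock:
          stock  stock_plus_5
category                     
books       483           488
garden      480           485
Then the min of column 'stock_plus_5': 485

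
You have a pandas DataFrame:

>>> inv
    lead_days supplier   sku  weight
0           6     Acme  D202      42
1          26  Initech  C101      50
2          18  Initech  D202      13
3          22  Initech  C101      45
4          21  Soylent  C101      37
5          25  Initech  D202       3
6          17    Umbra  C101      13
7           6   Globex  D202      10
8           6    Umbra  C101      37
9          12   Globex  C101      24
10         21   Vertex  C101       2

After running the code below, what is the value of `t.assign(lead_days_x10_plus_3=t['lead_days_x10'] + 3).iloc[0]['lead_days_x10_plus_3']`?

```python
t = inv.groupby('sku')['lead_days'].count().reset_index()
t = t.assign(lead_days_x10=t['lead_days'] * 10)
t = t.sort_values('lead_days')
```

group by sku, count of lead_days:
sku
C101    7
D202    4
Name: lead_days, dtype: int64
reset_index():
    sku  lead_days
0  C101          7
1  D202          4
add column lead_days_x10 = t['lead_days'] * 10:
    sku  lead_days  lead_days_x10
0  C101          7             70
1  D202          4             40
sort by lead_days:
    sku  lead_days  lead_days_x10
1  D202          4             40
0  C101          7             70
add column lead_days_x10_plus_3 = t['lead_days_x10'] + 3:
    sku  lead_days  lead_days_x10  lead_days_x10_plus_3
1  D202          4             40                    43
0  C101          7             70                    73

43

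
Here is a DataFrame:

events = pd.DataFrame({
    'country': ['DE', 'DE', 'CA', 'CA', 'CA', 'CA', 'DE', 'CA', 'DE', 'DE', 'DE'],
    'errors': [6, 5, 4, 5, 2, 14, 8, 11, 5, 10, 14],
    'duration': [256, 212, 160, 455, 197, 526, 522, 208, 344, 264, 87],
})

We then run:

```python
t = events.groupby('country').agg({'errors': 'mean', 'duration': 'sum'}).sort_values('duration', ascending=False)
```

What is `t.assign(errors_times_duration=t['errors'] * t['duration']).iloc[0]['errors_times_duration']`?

13480.0

group by country: mean(errors), sum(duration):
         errors  duration
country                  
CA          7.2      1546
DE          8.0      1685
sort by duration descending:
         errors  duration
country                  
DE          8.0      1685
CA          7.2      1546
add column errors_times_duration = t['errors'] * t['duration']:
         errors  duration  errors_times_duration
country                                         
DE          8.0      1685                13480.0
CA          7.2      1546                11131.2
Taking the value at position 0, column 'errors_times_duration' gives 13480.0.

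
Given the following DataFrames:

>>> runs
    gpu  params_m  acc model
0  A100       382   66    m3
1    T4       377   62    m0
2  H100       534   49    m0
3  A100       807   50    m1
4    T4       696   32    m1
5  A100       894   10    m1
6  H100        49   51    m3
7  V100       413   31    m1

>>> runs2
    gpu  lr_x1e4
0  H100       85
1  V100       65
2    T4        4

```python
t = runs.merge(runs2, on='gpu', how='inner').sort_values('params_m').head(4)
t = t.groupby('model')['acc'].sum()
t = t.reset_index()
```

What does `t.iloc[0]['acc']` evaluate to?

merge on 'gpu' (how='inner') → 5 rows:
    gpu  params_m  acc model  lr_x1e4
0    T4       377   62    m0        4
1  H100       534   49    m0       85
2    T4       696   32    m1        4
3  H100        49   51    m3       85
4  V100       413   31    m1       65
sort by params_m:
    gpu  params_m  acc model  lr_x1e4
3  H100        49   51    m3       85
0    T4       377   62    m0        4
4  V100       413   31    m1       65
1  H100       534   49    m0       85
2    T4       696   32    m1        4
take first 4 rows:
    gpu  params_m  acc model  lr_x1e4
3  H100        49   51    m3       85
0    T4       377   62    m0        4
4  V100       413   31    m1       65
1  H100       534   49    m0       85
group by model, sum of acc:
model
m0    111
m1     31
m3     51
Name: acc, dtype: int64
reset_index():
  model  acc
0    m0  111
1    m1   31
2    m3   51
The value at position 0, column 'acc' is 111.

111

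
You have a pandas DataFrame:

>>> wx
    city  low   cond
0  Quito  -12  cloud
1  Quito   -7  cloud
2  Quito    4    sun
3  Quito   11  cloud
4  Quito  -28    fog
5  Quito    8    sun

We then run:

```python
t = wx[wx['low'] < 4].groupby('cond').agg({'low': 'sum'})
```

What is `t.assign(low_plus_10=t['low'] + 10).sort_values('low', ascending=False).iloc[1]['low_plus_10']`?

filter rows where low < 4:
    city  low   cond
0  Quito  -12  cloud
1  Quito   -7  cloud
4  Quito  -28    fog
group by cond, sum of low:
       low
cond      
cloud  -19
fog    -28
add column low_plus_10 = t['low'] + 10:
       low  low_plus_10
cond                   
cloud  -19           -9
fog    -28          -18
sort by low descending:
       low  low_plus_10
cond                   
cloud  -19           -9
fog    -28          -18
Taking the value at position 1, column 'low_plus_10' gives -18.

-18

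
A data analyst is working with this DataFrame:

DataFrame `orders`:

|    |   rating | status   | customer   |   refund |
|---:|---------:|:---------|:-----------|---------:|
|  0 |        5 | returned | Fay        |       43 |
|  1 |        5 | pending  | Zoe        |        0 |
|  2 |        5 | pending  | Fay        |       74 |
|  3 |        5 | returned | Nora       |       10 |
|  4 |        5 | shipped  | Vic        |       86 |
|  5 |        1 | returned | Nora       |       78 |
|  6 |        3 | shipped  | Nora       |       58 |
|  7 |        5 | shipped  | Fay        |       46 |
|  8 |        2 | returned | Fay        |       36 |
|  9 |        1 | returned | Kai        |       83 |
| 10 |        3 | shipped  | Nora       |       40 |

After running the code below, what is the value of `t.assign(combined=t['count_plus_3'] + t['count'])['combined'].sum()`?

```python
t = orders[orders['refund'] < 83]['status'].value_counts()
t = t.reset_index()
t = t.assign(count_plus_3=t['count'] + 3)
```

filter rows where refund < 83:
    rating    status customer  refund
0        5  returned      Fay      43
1        5   pending      Zoe       0
2        5   pending      Fay      74
3        5  returned     Nora      10
5        1  returned     Nora      78
6        3   shipped     Nora      58
7        5   shipped      Fay      46
8        2  returned      Fay      36
10       3   shipped     Nora      40
value_counts of status:
status
returned    4
shipped     3
pending     2
Name: count, dtype: int64
reset_index():
     status  count
0  returned      4
1   shipped      3
2   pending      2
add column count_plus_3 = t['count'] + 3:
     status  count  count_plus_3
0  returned      4             7
1   shipped      3             6
2   pending      2             5
add column combined = t['count_plus_3'] + t['count']:
     status  count  count_plus_3  combined
0  returned      4             7        11
1   shipped      3             6         9
2   pending      2             5         7
So sum() = 27.

27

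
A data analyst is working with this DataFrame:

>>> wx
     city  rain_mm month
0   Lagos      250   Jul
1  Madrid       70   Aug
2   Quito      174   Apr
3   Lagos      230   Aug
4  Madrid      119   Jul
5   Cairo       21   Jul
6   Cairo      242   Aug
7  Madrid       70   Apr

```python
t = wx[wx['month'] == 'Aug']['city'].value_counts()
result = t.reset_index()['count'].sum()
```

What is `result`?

filter rows where month == 'Aug':
     city  rain_mm month
1  Madrid       70   Aug
3   Lagos      230   Aug
6   Cairo      242   Aug
value_counts of city:
city
Madrid    1
Lagos     1
Cairo     1
Name: count, dtype: int64
reset_index():
     city  count
0  Madrid      1
1   Lagos      1
2   Cairo      1
Then the sum of column 'count': 3

3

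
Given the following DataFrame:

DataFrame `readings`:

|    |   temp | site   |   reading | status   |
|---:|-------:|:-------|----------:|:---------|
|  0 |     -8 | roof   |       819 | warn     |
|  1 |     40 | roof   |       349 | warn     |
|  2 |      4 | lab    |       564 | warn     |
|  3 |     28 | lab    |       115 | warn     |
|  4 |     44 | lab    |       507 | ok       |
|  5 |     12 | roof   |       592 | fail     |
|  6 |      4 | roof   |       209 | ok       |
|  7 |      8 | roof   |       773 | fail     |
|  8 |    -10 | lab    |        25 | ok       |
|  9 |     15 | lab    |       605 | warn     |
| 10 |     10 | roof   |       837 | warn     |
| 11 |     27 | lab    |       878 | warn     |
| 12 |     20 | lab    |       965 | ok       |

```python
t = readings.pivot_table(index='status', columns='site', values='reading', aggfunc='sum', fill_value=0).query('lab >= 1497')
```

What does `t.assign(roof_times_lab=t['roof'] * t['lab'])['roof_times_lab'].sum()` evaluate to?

pivot: rows=status, cols=site, sum(reading):
site     lab  roof
status            
fail       0  1365
ok      1497   209
warn    2162  2005
filter rows where lab >= 1497:
site     lab  roof
status            
ok      1497   209
warn    2162  2005
add column roof_times_lab = t['roof'] * t['lab']:
site     lab  roof  roof_times_lab
status                            
ok      1497   209          312873
warn    2162  2005         4334810
sum of column 'roof_times_lab' → 4647683

4647683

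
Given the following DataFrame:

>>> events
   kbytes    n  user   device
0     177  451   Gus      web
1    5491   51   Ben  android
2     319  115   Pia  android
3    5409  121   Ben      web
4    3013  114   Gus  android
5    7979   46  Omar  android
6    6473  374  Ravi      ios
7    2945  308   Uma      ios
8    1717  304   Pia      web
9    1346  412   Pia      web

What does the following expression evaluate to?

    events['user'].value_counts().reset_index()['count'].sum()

value_counts of user:
user
Pia     3
Gus     2
Ben     2
Omar    1
Ravi    1
Uma     1
Name: count, dtype: int64
reset_index():
   user  count
0   Pia      3
1   Gus      2
2   Ben      2
3  Omar      1
4  Ravi      1
5   Uma      1
sum of column 'count' → 10

10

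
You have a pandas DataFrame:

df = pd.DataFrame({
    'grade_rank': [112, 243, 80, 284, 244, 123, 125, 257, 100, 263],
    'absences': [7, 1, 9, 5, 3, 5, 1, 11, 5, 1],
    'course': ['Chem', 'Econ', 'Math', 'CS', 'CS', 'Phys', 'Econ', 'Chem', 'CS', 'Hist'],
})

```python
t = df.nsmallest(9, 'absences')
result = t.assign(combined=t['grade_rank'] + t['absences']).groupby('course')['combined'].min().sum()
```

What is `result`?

831

take 9 rows with smallest absences:
   grade_rank  absences course
1         243         1   Econ
6         125         1   Econ
9         263         1   Hist
4         244         3     CS
3         284         5     CS
5         123         5   Phys
8         100         5     CS
0         112         7   Chem
2          80         9   Math
add column combined = t['grade_rank'] + t['absences']:
   grade_rank  absences course  combined
1         243         1   Econ       244
6         125         1   Econ       126
9         263         1   Hist       264
4         244         3     CS       247
3         284         5     CS       289
5         123         5   Phys       128
8         100         5     CS       105
0         112         7   Chem       119
2          80         9   Math        89
group by course, min of combined:
course
CS      105
Chem    119
Econ    126
Hist    264
Math     89
Phys    128
Name: combined, dtype: int64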